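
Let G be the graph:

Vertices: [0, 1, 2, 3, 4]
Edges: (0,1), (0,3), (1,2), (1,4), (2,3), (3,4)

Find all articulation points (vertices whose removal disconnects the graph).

No articulation points. The graph is biconnected.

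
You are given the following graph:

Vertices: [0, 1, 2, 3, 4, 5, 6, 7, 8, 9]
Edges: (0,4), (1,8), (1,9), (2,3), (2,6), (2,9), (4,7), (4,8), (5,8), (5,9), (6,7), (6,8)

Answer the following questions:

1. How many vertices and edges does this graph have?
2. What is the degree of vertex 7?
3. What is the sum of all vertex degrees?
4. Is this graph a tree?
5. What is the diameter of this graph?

Count: 10 vertices, 12 edges.
Vertex 7 has neighbors [4, 6], degree = 2.
Handshaking lemma: 2 * 12 = 24.
A tree on 10 vertices has 9 edges. This graph has 12 edges (3 extra). Not a tree.
Diameter (longest shortest path) = 5.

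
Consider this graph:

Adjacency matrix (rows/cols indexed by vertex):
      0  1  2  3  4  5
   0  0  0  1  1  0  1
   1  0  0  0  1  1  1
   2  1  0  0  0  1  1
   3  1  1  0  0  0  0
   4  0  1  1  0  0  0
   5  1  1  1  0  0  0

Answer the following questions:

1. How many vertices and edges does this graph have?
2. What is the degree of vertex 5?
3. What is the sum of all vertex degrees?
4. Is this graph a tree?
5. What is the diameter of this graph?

Count: 6 vertices, 8 edges.
Vertex 5 has neighbors [0, 1, 2], degree = 3.
Handshaking lemma: 2 * 8 = 16.
A tree on 6 vertices has 5 edges. This graph has 8 edges (3 extra). Not a tree.
Diameter (longest shortest path) = 2.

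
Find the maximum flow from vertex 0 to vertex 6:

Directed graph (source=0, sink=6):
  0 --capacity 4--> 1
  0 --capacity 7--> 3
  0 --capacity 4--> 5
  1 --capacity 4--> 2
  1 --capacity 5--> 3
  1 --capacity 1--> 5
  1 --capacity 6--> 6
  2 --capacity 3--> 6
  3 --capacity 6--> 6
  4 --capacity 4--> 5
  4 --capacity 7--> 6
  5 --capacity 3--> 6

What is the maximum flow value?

Computing max flow:
  Flow on (0->1): 4/4
  Flow on (0->3): 6/7
  Flow on (0->5): 3/4
  Flow on (1->6): 4/6
  Flow on (3->6): 6/6
  Flow on (5->6): 3/3
Maximum flow = 13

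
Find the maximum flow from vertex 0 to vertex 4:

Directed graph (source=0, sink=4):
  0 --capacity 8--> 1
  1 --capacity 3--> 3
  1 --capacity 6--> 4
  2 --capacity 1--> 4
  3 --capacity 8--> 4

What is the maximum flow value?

Computing max flow:
  Flow on (0->1): 8/8
  Flow on (1->3): 2/3
  Flow on (1->4): 6/6
  Flow on (3->4): 2/8
Maximum flow = 8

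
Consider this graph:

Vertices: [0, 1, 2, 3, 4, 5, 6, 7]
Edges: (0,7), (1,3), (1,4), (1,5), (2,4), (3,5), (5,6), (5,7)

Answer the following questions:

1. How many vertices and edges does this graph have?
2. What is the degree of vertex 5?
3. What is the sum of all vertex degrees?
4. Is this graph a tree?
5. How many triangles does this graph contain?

Count: 8 vertices, 8 edges.
Vertex 5 has neighbors [1, 3, 6, 7], degree = 4.
Handshaking lemma: 2 * 8 = 16.
A tree on 8 vertices has 7 edges. This graph has 8 edges (1 extra). Not a tree.
Number of triangles = 1.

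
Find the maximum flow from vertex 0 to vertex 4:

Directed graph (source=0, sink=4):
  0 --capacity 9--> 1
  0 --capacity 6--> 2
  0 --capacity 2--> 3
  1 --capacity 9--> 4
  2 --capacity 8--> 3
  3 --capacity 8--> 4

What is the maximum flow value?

Computing max flow:
  Flow on (0->1): 9/9
  Flow on (0->2): 6/6
  Flow on (0->3): 2/2
  Flow on (1->4): 9/9
  Flow on (2->3): 6/8
  Flow on (3->4): 8/8
Maximum flow = 17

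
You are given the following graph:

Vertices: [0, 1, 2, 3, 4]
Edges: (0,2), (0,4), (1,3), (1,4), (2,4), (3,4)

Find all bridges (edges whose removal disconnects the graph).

No bridges found. The graph is 2-edge-connected (no single edge removal disconnects it).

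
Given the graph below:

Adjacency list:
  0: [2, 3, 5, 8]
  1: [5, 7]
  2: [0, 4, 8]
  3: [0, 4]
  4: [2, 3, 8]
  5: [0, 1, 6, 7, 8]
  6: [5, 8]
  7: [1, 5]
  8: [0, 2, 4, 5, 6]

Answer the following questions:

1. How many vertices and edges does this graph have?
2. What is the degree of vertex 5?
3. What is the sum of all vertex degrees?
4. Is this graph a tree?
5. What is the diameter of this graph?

Count: 9 vertices, 14 edges.
Vertex 5 has neighbors [0, 1, 6, 7, 8], degree = 5.
Handshaking lemma: 2 * 14 = 28.
A tree on 9 vertices has 8 edges. This graph has 14 edges (6 extra). Not a tree.
Diameter (longest shortest path) = 3.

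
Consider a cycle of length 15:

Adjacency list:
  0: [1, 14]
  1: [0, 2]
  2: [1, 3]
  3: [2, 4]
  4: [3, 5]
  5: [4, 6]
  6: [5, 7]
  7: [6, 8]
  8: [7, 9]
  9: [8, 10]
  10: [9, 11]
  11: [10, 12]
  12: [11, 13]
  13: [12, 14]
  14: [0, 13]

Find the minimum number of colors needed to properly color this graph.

This is an odd cycle (C_15). Odd cycles are not bipartite (any 2-coloring forces two adjacent vertices to match), and 3 colors suffice.
Chromatic number = 3.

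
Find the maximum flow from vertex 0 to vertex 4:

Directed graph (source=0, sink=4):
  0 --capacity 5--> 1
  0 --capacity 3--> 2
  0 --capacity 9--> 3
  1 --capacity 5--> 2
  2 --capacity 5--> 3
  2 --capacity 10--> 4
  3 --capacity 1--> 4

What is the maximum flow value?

Computing max flow:
  Flow on (0->1): 5/5
  Flow on (0->2): 3/3
  Flow on (0->3): 1/9
  Flow on (1->2): 5/5
  Flow on (2->4): 8/10
  Flow on (3->4): 1/1
Maximum flow = 9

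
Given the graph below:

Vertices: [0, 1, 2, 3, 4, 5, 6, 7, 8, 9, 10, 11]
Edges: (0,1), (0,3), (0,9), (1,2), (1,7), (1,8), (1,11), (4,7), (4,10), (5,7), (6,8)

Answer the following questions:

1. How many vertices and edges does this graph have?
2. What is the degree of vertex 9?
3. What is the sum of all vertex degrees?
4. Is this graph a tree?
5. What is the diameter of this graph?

Count: 12 vertices, 11 edges.
Vertex 9 has neighbors [0], degree = 1.
Handshaking lemma: 2 * 11 = 22.
A graph is a tree iff it is connected and has exactly n-1 edges. This graph is connected (all 12 vertices in one component) and has 12-1 = 11 edges. It is a tree.
Diameter (longest shortest path) = 5.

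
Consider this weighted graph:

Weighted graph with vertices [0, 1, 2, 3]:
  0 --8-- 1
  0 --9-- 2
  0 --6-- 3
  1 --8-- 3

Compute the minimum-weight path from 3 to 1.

Using Dijkstra's algorithm from vertex 3:
Shortest path: 3 -> 1
Total weight: 8 = 8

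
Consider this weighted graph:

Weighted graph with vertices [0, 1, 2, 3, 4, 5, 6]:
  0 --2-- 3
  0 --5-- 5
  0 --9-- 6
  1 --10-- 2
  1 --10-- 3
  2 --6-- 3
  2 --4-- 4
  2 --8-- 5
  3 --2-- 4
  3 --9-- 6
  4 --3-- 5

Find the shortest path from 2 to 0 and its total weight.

Using Dijkstra's algorithm from vertex 2:
Shortest path: 2 -> 3 -> 0
Total weight: 6 + 2 = 8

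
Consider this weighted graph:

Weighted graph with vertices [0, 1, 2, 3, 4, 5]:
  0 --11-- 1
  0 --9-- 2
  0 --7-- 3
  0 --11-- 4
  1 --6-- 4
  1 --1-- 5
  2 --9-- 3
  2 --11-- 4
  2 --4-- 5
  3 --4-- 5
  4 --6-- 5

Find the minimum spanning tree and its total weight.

Applying Kruskal's algorithm (sort edges by weight, add if no cycle):
  Add (1,5) w=1
  Add (2,5) w=4
  Add (3,5) w=4
  Add (1,4) w=6
  Skip (4,5) w=6 (creates cycle)
  Add (0,3) w=7
  Skip (0,2) w=9 (creates cycle)
  Skip (2,3) w=9 (creates cycle)
  Skip (0,1) w=11 (creates cycle)
  Skip (0,4) w=11 (creates cycle)
  Skip (2,4) w=11 (creates cycle)
MST weight = 22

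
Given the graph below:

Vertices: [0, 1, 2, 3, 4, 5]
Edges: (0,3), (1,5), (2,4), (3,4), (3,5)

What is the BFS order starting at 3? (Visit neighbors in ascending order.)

BFS from vertex 3 (neighbors processed in ascending order):
Visit order: 3, 0, 4, 5, 2, 1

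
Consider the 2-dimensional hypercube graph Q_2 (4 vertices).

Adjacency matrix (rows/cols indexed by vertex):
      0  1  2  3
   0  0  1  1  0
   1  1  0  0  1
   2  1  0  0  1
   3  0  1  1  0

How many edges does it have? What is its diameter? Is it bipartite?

The 2-dimensional hypercube Q_2 has 4 vertices and each vertex has degree 2.
Total edges = 4 * 2 / 2 = 4.
Diameter = 2 (max Hamming distance between binary labels).
Hypercubes are bipartite (partition by parity of binary representation).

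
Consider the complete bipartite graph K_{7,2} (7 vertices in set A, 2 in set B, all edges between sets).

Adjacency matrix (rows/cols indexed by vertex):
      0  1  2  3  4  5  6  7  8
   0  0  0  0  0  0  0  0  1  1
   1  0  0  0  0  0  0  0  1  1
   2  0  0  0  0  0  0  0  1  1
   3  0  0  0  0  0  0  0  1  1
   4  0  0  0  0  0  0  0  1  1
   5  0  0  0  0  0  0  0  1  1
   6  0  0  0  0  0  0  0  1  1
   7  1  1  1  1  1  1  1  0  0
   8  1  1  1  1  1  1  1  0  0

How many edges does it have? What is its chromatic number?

K_{7,2} has 7 * 2 = 14 edges.
Bipartite graphs have chromatic number 2 (color each partition differently).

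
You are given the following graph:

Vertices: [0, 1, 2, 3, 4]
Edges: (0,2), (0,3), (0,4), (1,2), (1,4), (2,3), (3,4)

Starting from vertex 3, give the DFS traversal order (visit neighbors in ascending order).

DFS from vertex 3 (neighbors processed in ascending order):
Visit order: 3, 0, 2, 1, 4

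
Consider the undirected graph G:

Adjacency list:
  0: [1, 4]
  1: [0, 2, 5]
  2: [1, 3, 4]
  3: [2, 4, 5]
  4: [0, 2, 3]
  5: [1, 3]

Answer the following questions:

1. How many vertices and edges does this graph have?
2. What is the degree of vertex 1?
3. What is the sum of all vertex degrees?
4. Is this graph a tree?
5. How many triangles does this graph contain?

Count: 6 vertices, 8 edges.
Vertex 1 has neighbors [0, 2, 5], degree = 3.
Handshaking lemma: 2 * 8 = 16.
A tree on 6 vertices has 5 edges. This graph has 8 edges (3 extra). Not a tree.
Number of triangles = 1.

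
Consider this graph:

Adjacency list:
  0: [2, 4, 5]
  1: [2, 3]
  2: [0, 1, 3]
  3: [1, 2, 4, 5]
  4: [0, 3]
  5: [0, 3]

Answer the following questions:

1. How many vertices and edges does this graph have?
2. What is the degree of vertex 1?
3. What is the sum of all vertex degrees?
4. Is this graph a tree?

Count: 6 vertices, 8 edges.
Vertex 1 has neighbors [2, 3], degree = 2.
Handshaking lemma: 2 * 8 = 16.
A tree on 6 vertices has 5 edges. This graph has 8 edges (3 extra). Not a tree.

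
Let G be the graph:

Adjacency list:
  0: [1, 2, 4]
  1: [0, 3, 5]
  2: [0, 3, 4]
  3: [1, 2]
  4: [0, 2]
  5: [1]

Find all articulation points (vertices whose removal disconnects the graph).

An articulation point is a vertex whose removal disconnects the graph.
Articulation points: [1]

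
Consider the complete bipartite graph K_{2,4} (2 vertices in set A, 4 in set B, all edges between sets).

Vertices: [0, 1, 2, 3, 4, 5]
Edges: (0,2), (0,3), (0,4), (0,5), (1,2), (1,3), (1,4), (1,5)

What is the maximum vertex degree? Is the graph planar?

Set-A vertices have degree 4; set-B vertices have degree 2. Maximum degree = max(2,4) = 4.
min(2,4) <= 2, so K_{2,4} avoids a K_{3,3} subdivision and is planar.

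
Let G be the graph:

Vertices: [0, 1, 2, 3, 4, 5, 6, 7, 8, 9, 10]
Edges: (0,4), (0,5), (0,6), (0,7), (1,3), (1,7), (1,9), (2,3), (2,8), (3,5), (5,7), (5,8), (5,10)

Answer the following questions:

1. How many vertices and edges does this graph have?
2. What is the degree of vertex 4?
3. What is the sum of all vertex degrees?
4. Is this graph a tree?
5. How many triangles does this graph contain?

Count: 11 vertices, 13 edges.
Vertex 4 has neighbors [0], degree = 1.
Handshaking lemma: 2 * 13 = 26.
A tree on 11 vertices has 10 edges. This graph has 13 edges (3 extra). Not a tree.
Number of triangles = 1.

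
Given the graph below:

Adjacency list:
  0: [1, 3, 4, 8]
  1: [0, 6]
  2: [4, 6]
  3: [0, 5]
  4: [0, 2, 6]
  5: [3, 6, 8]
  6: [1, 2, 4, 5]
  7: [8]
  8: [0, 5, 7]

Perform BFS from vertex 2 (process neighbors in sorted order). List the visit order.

BFS from vertex 2 (neighbors processed in ascending order):
Visit order: 2, 4, 6, 0, 1, 5, 3, 8, 7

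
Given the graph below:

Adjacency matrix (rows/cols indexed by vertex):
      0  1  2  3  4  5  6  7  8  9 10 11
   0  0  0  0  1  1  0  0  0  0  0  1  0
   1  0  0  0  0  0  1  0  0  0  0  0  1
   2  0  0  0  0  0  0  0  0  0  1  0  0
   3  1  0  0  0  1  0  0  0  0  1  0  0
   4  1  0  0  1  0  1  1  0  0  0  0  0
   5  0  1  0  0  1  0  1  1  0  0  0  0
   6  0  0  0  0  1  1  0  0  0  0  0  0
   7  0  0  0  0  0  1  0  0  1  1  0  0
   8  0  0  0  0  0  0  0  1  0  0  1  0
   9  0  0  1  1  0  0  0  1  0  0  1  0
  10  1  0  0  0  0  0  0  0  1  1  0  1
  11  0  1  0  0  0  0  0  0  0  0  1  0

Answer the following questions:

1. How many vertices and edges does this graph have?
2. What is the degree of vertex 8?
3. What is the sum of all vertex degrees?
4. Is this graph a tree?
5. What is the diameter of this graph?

Count: 12 vertices, 17 edges.
Vertex 8 has neighbors [7, 10], degree = 2.
Handshaking lemma: 2 * 17 = 34.
A tree on 12 vertices has 11 edges. This graph has 17 edges (6 extra). Not a tree.
Diameter (longest shortest path) = 4.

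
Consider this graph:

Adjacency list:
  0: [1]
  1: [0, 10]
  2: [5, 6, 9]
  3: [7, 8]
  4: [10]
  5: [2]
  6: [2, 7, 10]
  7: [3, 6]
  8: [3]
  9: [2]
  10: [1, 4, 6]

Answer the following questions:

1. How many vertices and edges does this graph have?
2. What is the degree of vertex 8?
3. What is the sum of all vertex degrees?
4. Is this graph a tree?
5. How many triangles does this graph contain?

Count: 11 vertices, 10 edges.
Vertex 8 has neighbors [3], degree = 1.
Handshaking lemma: 2 * 10 = 20.
A graph is a tree iff it is connected and has exactly n-1 edges. This graph is connected (all 11 vertices in one component) and has 11-1 = 10 edges. It is a tree.
Number of triangles = 0.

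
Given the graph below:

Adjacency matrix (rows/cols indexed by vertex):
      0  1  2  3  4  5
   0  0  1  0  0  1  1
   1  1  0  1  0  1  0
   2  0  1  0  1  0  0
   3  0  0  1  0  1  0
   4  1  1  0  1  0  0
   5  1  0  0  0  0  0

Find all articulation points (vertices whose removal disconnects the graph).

An articulation point is a vertex whose removal disconnects the graph.
Articulation points: [0]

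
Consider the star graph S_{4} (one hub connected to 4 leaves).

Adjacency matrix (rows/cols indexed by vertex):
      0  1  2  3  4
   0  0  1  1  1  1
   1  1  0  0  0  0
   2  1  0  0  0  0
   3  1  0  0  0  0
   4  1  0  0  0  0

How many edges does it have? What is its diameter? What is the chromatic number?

Star graph S_{4}: the hub connects to all 4 leaves.
Edges = 4.
Diameter = 2 (any leaf to hub is 1, leaf to leaf through hub is 2).
Star graphs are bipartite (hub vs leaves), so chromatic number = 2.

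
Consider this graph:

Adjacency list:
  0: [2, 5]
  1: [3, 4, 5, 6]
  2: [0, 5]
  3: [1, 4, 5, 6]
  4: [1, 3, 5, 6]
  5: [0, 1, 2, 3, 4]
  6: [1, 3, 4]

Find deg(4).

Vertex 4 has neighbors [1, 3, 5, 6], so deg(4) = 4.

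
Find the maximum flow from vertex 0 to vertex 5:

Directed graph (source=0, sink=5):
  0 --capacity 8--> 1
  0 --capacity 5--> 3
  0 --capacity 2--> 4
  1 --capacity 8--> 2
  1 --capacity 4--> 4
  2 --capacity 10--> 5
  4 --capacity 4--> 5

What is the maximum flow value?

Computing max flow:
  Flow on (0->1): 8/8
  Flow on (0->4): 2/2
  Flow on (1->2): 8/8
  Flow on (2->5): 8/10
  Flow on (4->5): 2/4
Maximum flow = 10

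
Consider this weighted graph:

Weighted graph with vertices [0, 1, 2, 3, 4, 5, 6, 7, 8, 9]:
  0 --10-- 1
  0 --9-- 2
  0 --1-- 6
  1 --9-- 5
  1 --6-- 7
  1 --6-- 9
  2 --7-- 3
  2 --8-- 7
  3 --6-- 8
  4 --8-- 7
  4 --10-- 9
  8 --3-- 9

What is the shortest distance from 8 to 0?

Using Dijkstra's algorithm from vertex 8:
Shortest path: 8 -> 9 -> 1 -> 0
Total weight: 3 + 6 + 10 = 19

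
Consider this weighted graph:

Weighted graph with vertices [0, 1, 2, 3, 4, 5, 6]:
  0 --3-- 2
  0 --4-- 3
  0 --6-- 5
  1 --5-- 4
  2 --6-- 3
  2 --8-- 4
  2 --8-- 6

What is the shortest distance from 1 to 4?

Using Dijkstra's algorithm from vertex 1:
Shortest path: 1 -> 4
Total weight: 5 = 5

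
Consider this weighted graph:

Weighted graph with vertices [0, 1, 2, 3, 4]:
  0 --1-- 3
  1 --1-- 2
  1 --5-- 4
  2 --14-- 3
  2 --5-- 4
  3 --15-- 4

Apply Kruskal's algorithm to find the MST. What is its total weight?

Applying Kruskal's algorithm (sort edges by weight, add if no cycle):
  Add (0,3) w=1
  Add (1,2) w=1
  Add (1,4) w=5
  Skip (2,4) w=5 (creates cycle)
  Add (2,3) w=14
  Skip (3,4) w=15 (creates cycle)
MST weight = 21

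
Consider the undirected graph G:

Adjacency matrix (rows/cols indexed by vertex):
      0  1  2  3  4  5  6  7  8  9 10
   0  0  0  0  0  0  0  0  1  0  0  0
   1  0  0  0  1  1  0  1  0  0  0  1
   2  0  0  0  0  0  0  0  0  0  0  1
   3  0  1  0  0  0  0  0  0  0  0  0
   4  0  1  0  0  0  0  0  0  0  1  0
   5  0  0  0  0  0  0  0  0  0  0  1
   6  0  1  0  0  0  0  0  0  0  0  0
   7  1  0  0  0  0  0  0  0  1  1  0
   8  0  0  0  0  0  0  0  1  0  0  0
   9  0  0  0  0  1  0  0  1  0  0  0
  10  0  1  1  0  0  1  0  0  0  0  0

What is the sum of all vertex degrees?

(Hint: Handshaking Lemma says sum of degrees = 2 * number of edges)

Count edges: 10 edges.
By Handshaking Lemma: sum of degrees = 2 * 10 = 20.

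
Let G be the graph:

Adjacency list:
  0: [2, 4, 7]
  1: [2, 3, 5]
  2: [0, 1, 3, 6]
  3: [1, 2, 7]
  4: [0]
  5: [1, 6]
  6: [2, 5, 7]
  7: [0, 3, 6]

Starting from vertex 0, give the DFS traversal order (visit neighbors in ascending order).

DFS from vertex 0 (neighbors processed in ascending order):
Visit order: 0, 2, 1, 3, 7, 6, 5, 4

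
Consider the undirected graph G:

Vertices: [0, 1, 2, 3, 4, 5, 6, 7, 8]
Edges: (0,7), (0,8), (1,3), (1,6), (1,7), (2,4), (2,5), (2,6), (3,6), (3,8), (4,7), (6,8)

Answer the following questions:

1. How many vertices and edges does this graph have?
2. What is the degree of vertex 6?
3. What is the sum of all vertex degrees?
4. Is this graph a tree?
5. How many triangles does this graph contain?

Count: 9 vertices, 12 edges.
Vertex 6 has neighbors [1, 2, 3, 8], degree = 4.
Handshaking lemma: 2 * 12 = 24.
A tree on 9 vertices has 8 edges. This graph has 12 edges (4 extra). Not a tree.
Number of triangles = 2.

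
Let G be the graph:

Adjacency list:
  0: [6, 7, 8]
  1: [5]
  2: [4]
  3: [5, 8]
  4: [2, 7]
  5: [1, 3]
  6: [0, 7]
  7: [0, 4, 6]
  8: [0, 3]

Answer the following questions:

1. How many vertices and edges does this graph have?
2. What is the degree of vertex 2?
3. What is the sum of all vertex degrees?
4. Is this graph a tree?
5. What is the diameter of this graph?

Count: 9 vertices, 9 edges.
Vertex 2 has neighbors [4], degree = 1.
Handshaking lemma: 2 * 9 = 18.
A tree on 9 vertices has 8 edges. This graph has 9 edges (1 extra). Not a tree.
Diameter (longest shortest path) = 7.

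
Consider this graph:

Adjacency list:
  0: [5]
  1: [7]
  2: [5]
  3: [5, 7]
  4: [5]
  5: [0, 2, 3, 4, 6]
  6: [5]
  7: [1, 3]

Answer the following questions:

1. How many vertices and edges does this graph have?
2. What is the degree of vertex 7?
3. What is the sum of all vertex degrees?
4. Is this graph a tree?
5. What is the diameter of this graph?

Count: 8 vertices, 7 edges.
Vertex 7 has neighbors [1, 3], degree = 2.
Handshaking lemma: 2 * 7 = 14.
A graph is a tree iff it is connected and has exactly n-1 edges. This graph is connected (all 8 vertices in one component) and has 8-1 = 7 edges. It is a tree.
Diameter (longest shortest path) = 4.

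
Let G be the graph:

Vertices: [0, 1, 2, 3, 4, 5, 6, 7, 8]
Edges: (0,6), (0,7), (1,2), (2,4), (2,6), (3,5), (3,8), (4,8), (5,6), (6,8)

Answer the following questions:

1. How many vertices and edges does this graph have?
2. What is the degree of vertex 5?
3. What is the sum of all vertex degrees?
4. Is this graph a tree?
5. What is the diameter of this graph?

Count: 9 vertices, 10 edges.
Vertex 5 has neighbors [3, 6], degree = 2.
Handshaking lemma: 2 * 10 = 20.
A tree on 9 vertices has 8 edges. This graph has 10 edges (2 extra). Not a tree.
Diameter (longest shortest path) = 4.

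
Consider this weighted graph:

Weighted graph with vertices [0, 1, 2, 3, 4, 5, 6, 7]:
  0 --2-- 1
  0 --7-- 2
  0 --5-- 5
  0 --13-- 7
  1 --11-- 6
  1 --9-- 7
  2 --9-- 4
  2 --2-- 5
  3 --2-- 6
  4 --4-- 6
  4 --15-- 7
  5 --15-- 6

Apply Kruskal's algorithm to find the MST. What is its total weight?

Applying Kruskal's algorithm (sort edges by weight, add if no cycle):
  Add (0,1) w=2
  Add (2,5) w=2
  Add (3,6) w=2
  Add (4,6) w=4
  Add (0,5) w=5
  Skip (0,2) w=7 (creates cycle)
  Add (1,7) w=9
  Add (2,4) w=9
  Skip (1,6) w=11 (creates cycle)
  Skip (0,7) w=13 (creates cycle)
  Skip (4,7) w=15 (creates cycle)
  Skip (5,6) w=15 (creates cycle)
MST weight = 33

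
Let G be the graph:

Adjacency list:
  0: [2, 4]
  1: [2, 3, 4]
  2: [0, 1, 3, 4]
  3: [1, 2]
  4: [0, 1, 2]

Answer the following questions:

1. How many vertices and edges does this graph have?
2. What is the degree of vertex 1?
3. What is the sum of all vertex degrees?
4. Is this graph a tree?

Count: 5 vertices, 7 edges.
Vertex 1 has neighbors [2, 3, 4], degree = 3.
Handshaking lemma: 2 * 7 = 14.
A tree on 5 vertices has 4 edges. This graph has 7 edges (3 extra). Not a tree.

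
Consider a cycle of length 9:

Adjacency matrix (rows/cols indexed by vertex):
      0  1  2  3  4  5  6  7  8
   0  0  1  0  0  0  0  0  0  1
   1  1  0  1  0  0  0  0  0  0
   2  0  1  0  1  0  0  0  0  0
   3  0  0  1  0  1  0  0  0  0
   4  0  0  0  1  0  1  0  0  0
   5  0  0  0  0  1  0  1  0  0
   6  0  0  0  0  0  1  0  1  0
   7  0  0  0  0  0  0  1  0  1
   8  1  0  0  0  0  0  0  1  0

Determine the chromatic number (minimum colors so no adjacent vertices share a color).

This is an odd cycle (C_9). Odd cycles are not bipartite (any 2-coloring forces two adjacent vertices to match), and 3 colors suffice.
Chromatic number = 3.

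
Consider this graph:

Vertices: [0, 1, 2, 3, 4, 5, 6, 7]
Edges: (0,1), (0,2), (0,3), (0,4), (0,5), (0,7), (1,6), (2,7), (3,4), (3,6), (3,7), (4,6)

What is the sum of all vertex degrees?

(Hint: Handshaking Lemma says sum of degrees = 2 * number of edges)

Count edges: 12 edges.
By Handshaking Lemma: sum of degrees = 2 * 12 = 24.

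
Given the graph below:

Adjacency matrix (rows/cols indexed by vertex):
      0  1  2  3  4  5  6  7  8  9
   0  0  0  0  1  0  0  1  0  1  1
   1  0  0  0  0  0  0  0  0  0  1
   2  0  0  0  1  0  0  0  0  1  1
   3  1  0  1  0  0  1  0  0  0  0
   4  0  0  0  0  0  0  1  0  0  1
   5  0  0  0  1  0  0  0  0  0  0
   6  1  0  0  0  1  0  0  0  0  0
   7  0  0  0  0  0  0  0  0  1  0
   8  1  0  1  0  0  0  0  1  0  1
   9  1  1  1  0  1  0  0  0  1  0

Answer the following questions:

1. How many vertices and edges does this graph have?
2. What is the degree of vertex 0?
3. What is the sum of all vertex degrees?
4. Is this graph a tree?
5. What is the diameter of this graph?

Count: 10 vertices, 13 edges.
Vertex 0 has neighbors [3, 6, 8, 9], degree = 4.
Handshaking lemma: 2 * 13 = 26.
A tree on 10 vertices has 9 edges. This graph has 13 edges (4 extra). Not a tree.
Diameter (longest shortest path) = 4.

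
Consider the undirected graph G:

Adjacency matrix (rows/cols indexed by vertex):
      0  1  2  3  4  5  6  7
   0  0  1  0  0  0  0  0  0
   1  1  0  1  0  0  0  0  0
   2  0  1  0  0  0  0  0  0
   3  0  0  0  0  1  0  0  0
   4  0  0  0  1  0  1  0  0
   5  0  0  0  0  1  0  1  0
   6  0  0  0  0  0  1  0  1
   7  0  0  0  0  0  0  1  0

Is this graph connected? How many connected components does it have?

Checking connectivity: the graph has 2 connected component(s).
Components: [[0, 1, 2], [3, 4, 5, 6, 7]]. The graph is NOT connected.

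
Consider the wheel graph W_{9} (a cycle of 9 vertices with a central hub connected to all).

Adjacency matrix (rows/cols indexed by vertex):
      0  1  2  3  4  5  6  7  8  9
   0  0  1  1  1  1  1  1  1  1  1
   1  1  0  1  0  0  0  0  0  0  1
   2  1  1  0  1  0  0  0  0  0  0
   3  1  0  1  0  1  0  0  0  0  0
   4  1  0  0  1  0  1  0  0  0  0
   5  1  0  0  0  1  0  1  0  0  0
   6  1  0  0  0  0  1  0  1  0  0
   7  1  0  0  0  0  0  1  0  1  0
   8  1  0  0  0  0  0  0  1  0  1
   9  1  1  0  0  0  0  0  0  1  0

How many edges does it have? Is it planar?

Wheel graph W_{9}: 9 cycle edges + 9 spoke edges = 18 edges.
Total vertices: 10.
The graph is planar.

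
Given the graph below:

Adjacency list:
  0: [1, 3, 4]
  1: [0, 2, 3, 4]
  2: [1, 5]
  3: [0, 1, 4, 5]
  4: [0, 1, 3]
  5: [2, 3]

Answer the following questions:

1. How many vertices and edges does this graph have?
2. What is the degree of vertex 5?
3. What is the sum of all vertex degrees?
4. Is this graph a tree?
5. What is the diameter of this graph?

Count: 6 vertices, 9 edges.
Vertex 5 has neighbors [2, 3], degree = 2.
Handshaking lemma: 2 * 9 = 18.
A tree on 6 vertices has 5 edges. This graph has 9 edges (4 extra). Not a tree.
Diameter (longest shortest path) = 2.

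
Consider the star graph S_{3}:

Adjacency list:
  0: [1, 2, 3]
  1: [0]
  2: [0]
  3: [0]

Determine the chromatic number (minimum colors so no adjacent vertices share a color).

S_{3} has one hub adjacent to 3 leaves; leaves are pairwise non-adjacent.
Color the hub 0 and every leaf 1.
Chromatic number = 2.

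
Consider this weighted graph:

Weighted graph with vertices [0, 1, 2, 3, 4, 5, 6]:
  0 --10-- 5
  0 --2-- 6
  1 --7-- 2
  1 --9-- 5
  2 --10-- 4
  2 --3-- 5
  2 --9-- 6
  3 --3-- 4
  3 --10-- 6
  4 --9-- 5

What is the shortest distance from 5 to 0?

Using Dijkstra's algorithm from vertex 5:
Shortest path: 5 -> 0
Total weight: 10 = 10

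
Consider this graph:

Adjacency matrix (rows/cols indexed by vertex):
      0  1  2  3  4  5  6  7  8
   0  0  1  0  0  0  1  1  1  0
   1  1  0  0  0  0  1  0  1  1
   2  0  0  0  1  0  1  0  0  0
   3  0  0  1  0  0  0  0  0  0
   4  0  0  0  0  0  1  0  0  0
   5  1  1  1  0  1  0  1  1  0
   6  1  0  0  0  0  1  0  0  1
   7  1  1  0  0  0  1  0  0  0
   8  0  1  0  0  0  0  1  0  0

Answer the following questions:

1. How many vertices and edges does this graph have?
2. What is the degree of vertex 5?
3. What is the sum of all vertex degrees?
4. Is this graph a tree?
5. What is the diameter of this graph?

Count: 9 vertices, 13 edges.
Vertex 5 has neighbors [0, 1, 2, 4, 6, 7], degree = 6.
Handshaking lemma: 2 * 13 = 26.
A tree on 9 vertices has 8 edges. This graph has 13 edges (5 extra). Not a tree.
Diameter (longest shortest path) = 4.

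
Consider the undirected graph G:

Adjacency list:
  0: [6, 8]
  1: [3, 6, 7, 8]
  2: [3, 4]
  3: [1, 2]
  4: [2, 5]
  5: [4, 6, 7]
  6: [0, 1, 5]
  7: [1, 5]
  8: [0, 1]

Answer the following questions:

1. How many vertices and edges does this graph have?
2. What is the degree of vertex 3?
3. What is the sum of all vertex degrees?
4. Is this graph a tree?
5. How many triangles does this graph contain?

Count: 9 vertices, 11 edges.
Vertex 3 has neighbors [1, 2], degree = 2.
Handshaking lemma: 2 * 11 = 22.
A tree on 9 vertices has 8 edges. This graph has 11 edges (3 extra). Not a tree.
Number of triangles = 0.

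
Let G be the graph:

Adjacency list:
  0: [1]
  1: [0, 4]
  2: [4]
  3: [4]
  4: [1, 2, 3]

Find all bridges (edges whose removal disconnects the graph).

A bridge is an edge whose removal increases the number of connected components.
Bridges found: (0,1), (1,4), (2,4), (3,4)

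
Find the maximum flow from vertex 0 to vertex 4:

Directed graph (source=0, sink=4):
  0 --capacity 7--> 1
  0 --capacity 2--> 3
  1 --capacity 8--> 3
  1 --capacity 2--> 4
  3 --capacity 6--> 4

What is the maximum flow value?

Computing max flow:
  Flow on (0->1): 6/7
  Flow on (0->3): 2/2
  Flow on (1->3): 4/8
  Flow on (1->4): 2/2
  Flow on (3->4): 6/6
Maximum flow = 8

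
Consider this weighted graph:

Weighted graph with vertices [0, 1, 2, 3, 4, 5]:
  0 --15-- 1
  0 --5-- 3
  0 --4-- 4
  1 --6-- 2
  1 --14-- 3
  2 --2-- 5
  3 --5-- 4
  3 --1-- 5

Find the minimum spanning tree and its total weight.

Applying Kruskal's algorithm (sort edges by weight, add if no cycle):
  Add (3,5) w=1
  Add (2,5) w=2
  Add (0,4) w=4
  Add (0,3) w=5
  Skip (3,4) w=5 (creates cycle)
  Add (1,2) w=6
  Skip (1,3) w=14 (creates cycle)
  Skip (0,1) w=15 (creates cycle)
MST weight = 18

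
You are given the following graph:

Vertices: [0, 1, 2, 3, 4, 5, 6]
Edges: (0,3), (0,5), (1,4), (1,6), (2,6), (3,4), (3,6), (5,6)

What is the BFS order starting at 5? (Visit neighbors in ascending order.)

BFS from vertex 5 (neighbors processed in ascending order):
Visit order: 5, 0, 6, 3, 1, 2, 4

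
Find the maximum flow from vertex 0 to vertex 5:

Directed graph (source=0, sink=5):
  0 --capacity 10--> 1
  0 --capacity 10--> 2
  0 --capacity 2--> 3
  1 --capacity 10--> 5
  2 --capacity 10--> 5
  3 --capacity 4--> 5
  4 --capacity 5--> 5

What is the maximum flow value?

Computing max flow:
  Flow on (0->1): 10/10
  Flow on (0->2): 10/10
  Flow on (0->3): 2/2
  Flow on (1->5): 10/10
  Flow on (2->5): 10/10
  Flow on (3->5): 2/4
Maximum flow = 22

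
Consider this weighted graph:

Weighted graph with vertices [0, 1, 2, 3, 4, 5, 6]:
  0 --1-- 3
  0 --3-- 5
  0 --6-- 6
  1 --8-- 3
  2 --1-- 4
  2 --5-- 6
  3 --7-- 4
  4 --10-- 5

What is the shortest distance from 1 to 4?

Using Dijkstra's algorithm from vertex 1:
Shortest path: 1 -> 3 -> 4
Total weight: 8 + 7 = 15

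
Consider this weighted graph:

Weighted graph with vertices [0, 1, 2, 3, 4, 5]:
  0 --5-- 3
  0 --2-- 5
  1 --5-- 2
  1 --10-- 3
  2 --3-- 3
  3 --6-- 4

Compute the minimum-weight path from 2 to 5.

Using Dijkstra's algorithm from vertex 2:
Shortest path: 2 -> 3 -> 0 -> 5
Total weight: 3 + 5 + 2 = 10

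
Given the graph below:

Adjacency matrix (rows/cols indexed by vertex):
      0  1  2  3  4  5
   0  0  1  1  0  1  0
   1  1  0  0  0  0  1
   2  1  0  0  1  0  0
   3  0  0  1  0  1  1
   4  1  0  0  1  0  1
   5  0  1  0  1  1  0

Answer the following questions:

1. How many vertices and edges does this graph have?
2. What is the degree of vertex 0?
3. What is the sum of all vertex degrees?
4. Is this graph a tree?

Count: 6 vertices, 8 edges.
Vertex 0 has neighbors [1, 2, 4], degree = 3.
Handshaking lemma: 2 * 8 = 16.
A tree on 6 vertices has 5 edges. This graph has 8 edges (3 extra). Not a tree.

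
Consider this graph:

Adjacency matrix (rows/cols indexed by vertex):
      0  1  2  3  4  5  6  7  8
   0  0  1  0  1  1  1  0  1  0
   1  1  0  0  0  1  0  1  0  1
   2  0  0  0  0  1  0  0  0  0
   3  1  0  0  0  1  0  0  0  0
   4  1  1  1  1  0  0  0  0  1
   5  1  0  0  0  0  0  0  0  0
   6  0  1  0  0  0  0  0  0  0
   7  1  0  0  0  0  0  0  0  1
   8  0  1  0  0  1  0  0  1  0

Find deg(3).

Vertex 3 has neighbors [0, 4], so deg(3) = 2.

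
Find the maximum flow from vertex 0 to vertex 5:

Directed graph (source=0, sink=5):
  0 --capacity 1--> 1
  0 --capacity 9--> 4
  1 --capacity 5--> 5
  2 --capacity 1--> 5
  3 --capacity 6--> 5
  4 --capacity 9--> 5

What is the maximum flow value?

Computing max flow:
  Flow on (0->1): 1/1
  Flow on (0->4): 9/9
  Flow on (1->5): 1/5
  Flow on (4->5): 9/9
Maximum flow = 10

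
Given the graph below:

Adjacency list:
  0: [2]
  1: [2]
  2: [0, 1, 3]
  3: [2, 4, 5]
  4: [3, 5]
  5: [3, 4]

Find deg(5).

Vertex 5 has neighbors [3, 4], so deg(5) = 2.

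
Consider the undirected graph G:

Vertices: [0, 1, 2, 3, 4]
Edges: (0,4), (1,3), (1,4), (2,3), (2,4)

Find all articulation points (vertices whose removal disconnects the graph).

An articulation point is a vertex whose removal disconnects the graph.
Articulation points: [4]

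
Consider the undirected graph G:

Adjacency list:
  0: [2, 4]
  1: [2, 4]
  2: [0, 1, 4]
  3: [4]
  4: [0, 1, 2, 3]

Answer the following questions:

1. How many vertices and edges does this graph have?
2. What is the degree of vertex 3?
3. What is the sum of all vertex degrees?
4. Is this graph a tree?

Count: 5 vertices, 6 edges.
Vertex 3 has neighbors [4], degree = 1.
Handshaking lemma: 2 * 6 = 12.
A tree on 5 vertices has 4 edges. This graph has 6 edges (2 extra). Not a tree.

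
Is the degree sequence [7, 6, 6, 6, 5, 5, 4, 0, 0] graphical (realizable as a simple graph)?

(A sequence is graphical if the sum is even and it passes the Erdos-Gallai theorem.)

Sum of degrees = 39. Sum is odd, so the sequence is NOT graphical.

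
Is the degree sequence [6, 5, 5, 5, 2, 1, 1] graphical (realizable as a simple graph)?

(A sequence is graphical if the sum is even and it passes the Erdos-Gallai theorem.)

Sum of degrees = 25. Sum is odd, so the sequence is NOT graphical.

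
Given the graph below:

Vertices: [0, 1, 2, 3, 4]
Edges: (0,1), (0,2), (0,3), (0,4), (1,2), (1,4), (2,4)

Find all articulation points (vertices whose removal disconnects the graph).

An articulation point is a vertex whose removal disconnects the graph.
Articulation points: [0]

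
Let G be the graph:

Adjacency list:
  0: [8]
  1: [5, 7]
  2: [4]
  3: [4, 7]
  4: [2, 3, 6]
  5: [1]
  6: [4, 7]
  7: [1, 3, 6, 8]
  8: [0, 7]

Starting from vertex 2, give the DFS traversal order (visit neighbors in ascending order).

DFS from vertex 2 (neighbors processed in ascending order):
Visit order: 2, 4, 3, 7, 1, 5, 6, 8, 0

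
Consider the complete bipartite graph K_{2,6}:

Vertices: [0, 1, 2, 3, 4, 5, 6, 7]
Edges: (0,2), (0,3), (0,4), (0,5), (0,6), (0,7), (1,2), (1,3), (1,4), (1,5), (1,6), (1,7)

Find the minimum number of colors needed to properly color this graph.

K_{2,6} is bipartite: vertices split into two independent sets of size 2 and 6.
Color one set 0, the other 1. No adjacent vertices share a color.
Chromatic number = 2.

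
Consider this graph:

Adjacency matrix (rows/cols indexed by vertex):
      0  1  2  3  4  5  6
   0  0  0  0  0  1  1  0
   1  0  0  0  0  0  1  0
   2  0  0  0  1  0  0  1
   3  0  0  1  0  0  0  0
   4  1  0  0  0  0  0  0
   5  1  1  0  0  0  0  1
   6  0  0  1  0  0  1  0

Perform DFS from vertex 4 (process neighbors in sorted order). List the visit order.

DFS from vertex 4 (neighbors processed in ascending order):
Visit order: 4, 0, 5, 1, 6, 2, 3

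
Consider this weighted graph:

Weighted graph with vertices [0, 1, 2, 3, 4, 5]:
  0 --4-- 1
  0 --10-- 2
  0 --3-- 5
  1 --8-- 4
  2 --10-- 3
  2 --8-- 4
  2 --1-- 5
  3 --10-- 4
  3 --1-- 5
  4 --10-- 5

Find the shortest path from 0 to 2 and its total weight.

Using Dijkstra's algorithm from vertex 0:
Shortest path: 0 -> 5 -> 2
Total weight: 3 + 1 = 4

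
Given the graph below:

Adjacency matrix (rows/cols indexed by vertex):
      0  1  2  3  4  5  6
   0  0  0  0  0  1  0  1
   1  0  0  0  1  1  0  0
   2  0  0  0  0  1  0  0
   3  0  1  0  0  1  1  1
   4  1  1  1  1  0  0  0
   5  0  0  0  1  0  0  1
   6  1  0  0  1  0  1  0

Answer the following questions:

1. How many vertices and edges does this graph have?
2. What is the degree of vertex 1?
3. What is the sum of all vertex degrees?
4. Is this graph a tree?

Count: 7 vertices, 9 edges.
Vertex 1 has neighbors [3, 4], degree = 2.
Handshaking lemma: 2 * 9 = 18.
A tree on 7 vertices has 6 edges. This graph has 9 edges (3 extra). Not a tree.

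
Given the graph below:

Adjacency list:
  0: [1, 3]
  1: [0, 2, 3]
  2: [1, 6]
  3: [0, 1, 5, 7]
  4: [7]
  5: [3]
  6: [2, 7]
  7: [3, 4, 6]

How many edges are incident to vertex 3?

Vertex 3 has neighbors [0, 1, 5, 7], so deg(3) = 4.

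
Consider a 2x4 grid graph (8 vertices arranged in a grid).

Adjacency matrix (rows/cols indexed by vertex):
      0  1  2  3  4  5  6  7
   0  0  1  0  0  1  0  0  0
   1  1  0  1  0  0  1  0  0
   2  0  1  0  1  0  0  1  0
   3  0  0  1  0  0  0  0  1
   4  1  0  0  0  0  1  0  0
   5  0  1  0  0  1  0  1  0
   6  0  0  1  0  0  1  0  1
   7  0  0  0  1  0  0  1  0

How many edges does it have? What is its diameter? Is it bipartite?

A 2x4 grid has 4 vertical edges and 6 horizontal edges.
Total edges = 4 + 6 = 10.
Diameter = (2-1) + (4-1) = 4 (corner to opposite corner).
Grid graphs are bipartite (checkerboard coloring).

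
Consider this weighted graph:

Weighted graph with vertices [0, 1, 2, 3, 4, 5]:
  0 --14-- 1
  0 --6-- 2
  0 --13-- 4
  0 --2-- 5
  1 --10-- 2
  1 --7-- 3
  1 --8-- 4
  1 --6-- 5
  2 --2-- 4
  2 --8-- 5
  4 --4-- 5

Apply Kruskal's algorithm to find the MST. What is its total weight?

Applying Kruskal's algorithm (sort edges by weight, add if no cycle):
  Add (0,5) w=2
  Add (2,4) w=2
  Add (4,5) w=4
  Skip (0,2) w=6 (creates cycle)
  Add (1,5) w=6
  Add (1,3) w=7
  Skip (1,4) w=8 (creates cycle)
  Skip (2,5) w=8 (creates cycle)
  Skip (1,2) w=10 (creates cycle)
  Skip (0,4) w=13 (creates cycle)
  Skip (0,1) w=14 (creates cycle)
MST weight = 21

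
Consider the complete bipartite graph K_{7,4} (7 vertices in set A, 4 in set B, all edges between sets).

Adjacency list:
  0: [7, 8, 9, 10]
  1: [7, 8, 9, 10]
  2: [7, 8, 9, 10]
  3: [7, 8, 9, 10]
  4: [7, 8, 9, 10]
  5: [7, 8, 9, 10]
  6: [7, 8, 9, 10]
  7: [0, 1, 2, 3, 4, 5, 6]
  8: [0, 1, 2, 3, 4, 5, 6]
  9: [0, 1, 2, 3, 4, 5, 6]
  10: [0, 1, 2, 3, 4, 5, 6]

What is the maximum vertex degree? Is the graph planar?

Set-A vertices have degree 4; set-B vertices have degree 7. Maximum degree = max(7,4) = 7.
K_{7,4} contains K_{3,3} as a subgraph (since both sides have >= 3 vertices); by Kuratowski's theorem it is not planar.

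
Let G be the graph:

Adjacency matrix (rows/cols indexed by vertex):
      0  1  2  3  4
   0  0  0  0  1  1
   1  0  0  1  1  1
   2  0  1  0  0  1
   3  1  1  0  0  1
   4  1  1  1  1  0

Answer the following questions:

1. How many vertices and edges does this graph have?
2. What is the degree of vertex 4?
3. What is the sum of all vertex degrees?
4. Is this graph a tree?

Count: 5 vertices, 7 edges.
Vertex 4 has neighbors [0, 1, 2, 3], degree = 4.
Handshaking lemma: 2 * 7 = 14.
A tree on 5 vertices has 4 edges. This graph has 7 edges (3 extra). Not a tree.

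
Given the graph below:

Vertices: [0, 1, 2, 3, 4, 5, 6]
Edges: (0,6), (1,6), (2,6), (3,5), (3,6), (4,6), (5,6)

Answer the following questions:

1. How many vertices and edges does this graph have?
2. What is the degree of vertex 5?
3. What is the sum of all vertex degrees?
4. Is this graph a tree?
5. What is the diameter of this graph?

Count: 7 vertices, 7 edges.
Vertex 5 has neighbors [3, 6], degree = 2.
Handshaking lemma: 2 * 7 = 14.
A tree on 7 vertices has 6 edges. This graph has 7 edges (1 extra). Not a tree.
Diameter (longest shortest path) = 2.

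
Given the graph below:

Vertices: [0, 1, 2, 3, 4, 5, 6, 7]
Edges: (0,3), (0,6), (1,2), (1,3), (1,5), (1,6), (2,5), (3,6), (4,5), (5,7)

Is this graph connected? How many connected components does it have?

Checking connectivity: the graph has 1 connected component(s).
All vertices are reachable from each other. The graph IS connected.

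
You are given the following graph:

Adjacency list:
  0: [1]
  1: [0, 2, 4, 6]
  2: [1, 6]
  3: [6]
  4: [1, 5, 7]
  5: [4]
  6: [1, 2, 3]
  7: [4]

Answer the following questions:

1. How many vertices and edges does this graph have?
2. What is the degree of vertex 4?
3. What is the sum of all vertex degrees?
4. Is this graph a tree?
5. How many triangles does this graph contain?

Count: 8 vertices, 8 edges.
Vertex 4 has neighbors [1, 5, 7], degree = 3.
Handshaking lemma: 2 * 8 = 16.
A tree on 8 vertices has 7 edges. This graph has 8 edges (1 extra). Not a tree.
Number of triangles = 1.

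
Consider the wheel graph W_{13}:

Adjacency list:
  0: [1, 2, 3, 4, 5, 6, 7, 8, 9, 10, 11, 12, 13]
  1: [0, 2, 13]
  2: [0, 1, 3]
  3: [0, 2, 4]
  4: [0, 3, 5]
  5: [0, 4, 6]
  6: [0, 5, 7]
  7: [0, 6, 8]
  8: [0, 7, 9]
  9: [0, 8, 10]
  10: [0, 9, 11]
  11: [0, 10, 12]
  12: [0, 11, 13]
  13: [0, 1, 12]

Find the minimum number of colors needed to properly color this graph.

W_{13} = C_{13} plus a hub adjacent to every cycle vertex.
The outer cycle needs 3 colors (odd cycle); the hub is adjacent to all of them so needs a fresh color.
Chromatic number = 3 + 1 = 4.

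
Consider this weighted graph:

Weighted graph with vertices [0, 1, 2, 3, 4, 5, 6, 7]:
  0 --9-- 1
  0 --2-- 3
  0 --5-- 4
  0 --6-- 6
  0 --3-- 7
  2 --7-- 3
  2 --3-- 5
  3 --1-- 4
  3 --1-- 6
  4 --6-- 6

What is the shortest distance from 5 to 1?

Using Dijkstra's algorithm from vertex 5:
Shortest path: 5 -> 2 -> 3 -> 0 -> 1
Total weight: 3 + 7 + 2 + 9 = 21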